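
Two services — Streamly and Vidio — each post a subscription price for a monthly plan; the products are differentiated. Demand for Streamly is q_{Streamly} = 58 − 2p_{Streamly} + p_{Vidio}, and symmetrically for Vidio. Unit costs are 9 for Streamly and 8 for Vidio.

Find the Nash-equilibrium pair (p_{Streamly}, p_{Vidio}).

Streamly's profit: π = (p_{Streamly} − 9)(58 − 2p_{Streamly} + p_{Vidio}).
∂π/∂p_{Streamly} = 76 − 4p_{Streamly} + p_{Vidio} = 0 ⇒ p_{Streamly} = 19 + 0.25p_{Vidio}.
Similarly p_{Vidio} = 18.5 + 0.25p_{Streamly}.
Substituting the second reaction function into the first: p_{Streamly} = 19 + 0.25(18.5 + 0.25p_{Streamly}), which gives 0.9375p_{Streamly} = 23.625 ⇒ p_{Streamly} = 25.2.
Then p_{Vidio} = 18.5 + 0.25·25.2 = 24.8.

25.2, 24.8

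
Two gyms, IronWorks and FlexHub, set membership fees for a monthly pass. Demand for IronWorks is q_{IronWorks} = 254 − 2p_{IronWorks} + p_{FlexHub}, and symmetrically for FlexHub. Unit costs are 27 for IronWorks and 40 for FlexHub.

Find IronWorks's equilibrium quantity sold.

IronWorks's profit: π = (p_{IronWorks} − 27)(254 − 2p_{IronWorks} + p_{FlexHub}).
∂π/∂p_{IronWorks} = 308 − 4p_{IronWorks} + p_{FlexHub} = 0 ⇒ p_{IronWorks} = 77 + 0.25p_{FlexHub}.
Similarly p_{FlexHub} = 83.5 + 0.25p_{IronWorks}.
Plugging p_{FlexHub} into IronWorks's best response: p_{IronWorks} = 77 + 0.25(83.5 + 0.25p_{IronWorks}) ⇒ 0.9375p_{IronWorks} = 97.875, so p_{IronWorks} = 104.4.
Then p_{FlexHub} = 83.5 + 0.25·104.4 = 109.6.
q_{IronWorks} = 254 − 2·104.4 + 109.6 = 154.8.

154.8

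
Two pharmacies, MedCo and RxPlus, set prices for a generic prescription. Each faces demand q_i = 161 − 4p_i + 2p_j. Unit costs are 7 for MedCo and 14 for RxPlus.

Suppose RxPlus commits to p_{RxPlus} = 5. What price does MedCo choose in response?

MedCo's profit: π = (p_{MedCo} − 7)(161 − 4p_{MedCo} + 2p_{RxPlus}).
∂π/∂p_{MedCo} = 189 − 8p_{MedCo} + 2p_{RxPlus} = 0 ⇒ p_{MedCo} = 23.625 + 0.25p_{RxPlus}.
At p_{RxPlus} = 5: p_{MedCo} = 23.625 + 0.25·5 = 24.875.

24.875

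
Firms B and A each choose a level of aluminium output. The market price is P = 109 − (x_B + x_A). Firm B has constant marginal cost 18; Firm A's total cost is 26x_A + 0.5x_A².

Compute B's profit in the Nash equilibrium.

1444

Firm B's profit: π = x_B(109 − (x_B + x_A)) − 18x_B.
∂π/∂x_B = 91 − 2x_B − x_A = 0, so x_B = 45.5 − 0.5x_A.
For A: ∂π/∂x_A = 83 − 3x_A − x_B = 0 ⇒ x_A = 83/3 − (1/3)x_B.
Solving the two reaction functions simultaneously: (1 − (−0.5)(−1/3))x_B = 45.5 − 0.5·(83/3), so (5/6)x_B = 95/3 and x_B = 38.
Then x_A = 83/3 − (1/3)·38 = 15.
Price P = 109 − 53 = 56.
B's profit: (56 − 18)·38 = 1444.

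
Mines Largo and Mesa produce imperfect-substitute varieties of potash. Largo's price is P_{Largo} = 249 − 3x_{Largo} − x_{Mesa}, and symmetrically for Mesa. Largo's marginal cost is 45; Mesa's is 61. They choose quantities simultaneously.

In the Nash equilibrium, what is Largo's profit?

Mine Largo's profit: π = x_{Largo}(249 − 3x_{Largo} − x_{Mesa}) − 45x_{Largo}.
∂π/∂x_{Largo} = 204 − 6x_{Largo} − x_{Mesa} = 0 ⇒ x_{Largo} = 34 − (1/6)x_{Mesa}.
Similarly x_{Mesa} = 94/3 − (1/6)x_{Largo}.
Plugging x_{Mesa} into Largo's best response: x_{Largo} = 34 − (1/6)(94/3 − (1/6)x_{Largo}) ⇒ (35/36)x_{Largo} = 259/9, so x_{Largo} = 29.6.
Then x_{Mesa} = 94/3 − (1/6)·29.6 = 26.4.
P_{Largo} = 249 − 3·29.6 − 26.4 = 133.8.
Profit = (133.8 − 45)·29.6 = 2628.48.

2628.48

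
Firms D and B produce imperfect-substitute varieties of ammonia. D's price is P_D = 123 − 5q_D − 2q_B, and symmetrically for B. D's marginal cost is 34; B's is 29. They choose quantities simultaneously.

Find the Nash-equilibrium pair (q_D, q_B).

7.3125, 7.9375

Firm D's profit: π = q_D(123 − 5q_D − 2q_B) − 34q_D.
∂π/∂q_D = 89 − 10q_D − 2q_B = 0 ⇒ q_D = 8.9 − 0.2q_B.
Similarly q_B = 9.4 − 0.2q_D.
Solving the two reaction functions simultaneously: (1 − (−0.2)(−0.2))q_D = 8.9 − 0.2·9.4, so 0.96q_D = 7.02 and q_D = 7.3125.
Then q_B = 9.4 − 0.2·7.3125 = 7.9375.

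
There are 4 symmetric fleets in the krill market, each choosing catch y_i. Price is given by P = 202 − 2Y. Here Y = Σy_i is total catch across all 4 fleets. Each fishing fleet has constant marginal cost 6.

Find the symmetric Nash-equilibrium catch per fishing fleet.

A representative fishing fleet's profit is π_i = y_i(202 − 2Y) − 6y_i, with Y = y_i + Σ_{j≠i} y_j.
First-order condition: 196 − 4y_i − 2Σ_{j≠i} y_j = 0.
Imposing symmetry (y_j = y for all j) turns Σ_{j≠i} y_j into 3y, so 196 = 10y and y = 19.6.

19.6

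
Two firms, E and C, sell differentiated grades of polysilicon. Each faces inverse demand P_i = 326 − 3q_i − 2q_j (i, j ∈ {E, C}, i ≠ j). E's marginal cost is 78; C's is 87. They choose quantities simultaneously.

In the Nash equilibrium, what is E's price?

172.6875

Firm E's profit: π = q_E(326 − 3q_E − 2q_C) − 78q_E.
∂π/∂q_E = 248 − 6q_E − 2q_C = 0 ⇒ q_E = 124/3 − (1/3)q_C.
Similarly q_C = 239/6 − (1/3)q_E.
Plugging q_C into E's best response: q_E = 124/3 − (1/3)(239/6 − (1/3)q_E) ⇒ (8/9)q_E = 505/18, so q_E = 31.5625.
Then q_C = 239/6 − (1/3)·31.5625 = 29.3125.
P_E = 326 − 3·31.5625 − 2·29.3125 = 172.6875.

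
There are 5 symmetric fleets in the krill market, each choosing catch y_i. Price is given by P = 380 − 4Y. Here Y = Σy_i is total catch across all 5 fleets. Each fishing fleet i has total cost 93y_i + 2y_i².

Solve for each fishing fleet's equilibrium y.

A representative fishing fleet's profit is π_i = y_i(380 − 4Y) − 93y_i − 2y_i², with Y = y_i + Σ_{j≠i} y_j.
First-order condition: 287 − 12y_i − 4Σ_{j≠i} y_j = 0.
With identical fishing fleets, set every y_j = y: then 287 − 12y − 16y = 0, i.e. y = 287/28 = 10.25.

10.25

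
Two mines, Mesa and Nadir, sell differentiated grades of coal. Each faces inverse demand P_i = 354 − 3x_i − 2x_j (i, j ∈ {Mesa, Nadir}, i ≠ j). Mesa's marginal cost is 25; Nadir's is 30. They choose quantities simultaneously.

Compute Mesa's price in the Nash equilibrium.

Mine Mesa's profit: π = x_{Mesa}(354 − 3x_{Mesa} − 2x_{Nadir}) − 25x_{Mesa}.
∂π/∂x_{Mesa} = 329 − 6x_{Mesa} − 2x_{Nadir} = 0 ⇒ x_{Mesa} = 329/6 − (1/3)x_{Nadir}.
Similarly x_{Nadir} = 54 − (1/3)x_{Mesa}.
Plugging x_{Nadir} into Mesa's best response: x_{Mesa} = 329/6 − (1/3)(54 − (1/3)x_{Mesa}) ⇒ (8/9)x_{Mesa} = 221/6, so x_{Mesa} = 41.4375.
Then x_{Nadir} = 54 − (1/3)·41.4375 = 40.1875.
P_{Mesa} = 354 − 3·41.4375 − 2·40.1875 = 149.3125.

149.3125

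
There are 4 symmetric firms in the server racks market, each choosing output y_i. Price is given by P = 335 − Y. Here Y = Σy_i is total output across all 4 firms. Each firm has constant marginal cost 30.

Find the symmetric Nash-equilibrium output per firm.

61

A representative firm's profit is π_i = y_i(335 − Y) − 30y_i, with Y = y_i + Σ_{j≠i} y_j.
First-order condition: 305 − 2y_i − Σ_{j≠i} y_j = 0.
In a symmetric equilibrium every firm chooses the same y, so Σ_{j≠i} y_j = 3y. The condition becomes 305 − 5y = 0, giving y = 305/5 = 61.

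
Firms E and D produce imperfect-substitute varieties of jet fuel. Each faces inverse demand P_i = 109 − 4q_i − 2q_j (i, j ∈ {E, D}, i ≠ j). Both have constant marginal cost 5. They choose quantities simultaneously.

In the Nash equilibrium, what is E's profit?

432.64

Firm E's profit: π = q_E(109 − 4q_E − 2q_D) − 5q_E.
∂π/∂q_E = 104 − 8q_E − 2q_D = 0 ⇒ q_E = 13 − 0.25q_D.
By symmetry q_D = q_E; substituting into the reaction function, 1.25q_E = 13 and q_E = 10.4.
P_E = 109 − 4·10.4 − 2·10.4 = 46.6.
Profit = (46.6 − 5)·10.4 = 432.64.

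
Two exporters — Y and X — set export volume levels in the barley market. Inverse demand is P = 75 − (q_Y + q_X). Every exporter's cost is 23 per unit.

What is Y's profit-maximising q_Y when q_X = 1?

25.5

Exporter Y's profit: π = q_Y(75 − (q_Y + q_X)) − 23q_Y.
∂π/∂q_Y = 52 − 2q_Y − q_X = 0, so q_Y = 26 − 0.5q_X.
At q_X = 1: q_Y = 26 − 0.5·1 = 25.5.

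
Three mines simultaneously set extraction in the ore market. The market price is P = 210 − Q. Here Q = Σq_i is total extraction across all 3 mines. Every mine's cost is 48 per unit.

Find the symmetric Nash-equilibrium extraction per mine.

A representative mine's profit is π_i = q_i(210 − Q) − 48q_i, with Q = q_i + Σ_{j≠i} q_j.
First-order condition: 162 − 2q_i − Σ_{j≠i} q_j = 0.
With identical mines, set every q_j = q: then 162 − 2q − 2q = 0, i.e. q = 162/4 = 40.5.

40.5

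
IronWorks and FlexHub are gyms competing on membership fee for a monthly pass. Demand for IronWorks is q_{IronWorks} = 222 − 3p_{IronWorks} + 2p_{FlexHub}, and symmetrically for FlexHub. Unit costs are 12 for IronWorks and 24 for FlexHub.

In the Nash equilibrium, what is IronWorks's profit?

8992.6875

IronWorks's profit: π = (p_{IronWorks} − 12)(222 − 3p_{IronWorks} + 2p_{FlexHub}).
∂π/∂p_{IronWorks} = 258 − 6p_{IronWorks} + 2p_{FlexHub} = 0 ⇒ p_{IronWorks} = 43 + (1/3)p_{FlexHub}.
Similarly p_{FlexHub} = 49 + (1/3)p_{IronWorks}.
Solving the two reaction functions simultaneously: (1 − (1/3)(1/3))p_{IronWorks} = 43 + (1/3)·49, so (8/9)p_{IronWorks} = 178/3 and p_{IronWorks} = 66.75.
Then p_{FlexHub} = 49 + (1/3)·66.75 = 71.25.
q_{IronWorks} = 222 − 3·66.75 + 2·71.25 = 164.25.
Profit = (66.75 − 12)·164.25 = 8992.6875.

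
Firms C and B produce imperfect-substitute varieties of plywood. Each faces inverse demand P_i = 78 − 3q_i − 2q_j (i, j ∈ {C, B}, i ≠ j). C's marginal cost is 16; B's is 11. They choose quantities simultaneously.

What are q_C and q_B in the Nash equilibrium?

7.4375, 8.6875

Firm C's profit: π = q_C(78 − 3q_C − 2q_B) − 16q_C.
∂π/∂q_C = 62 − 6q_C − 2q_B = 0 ⇒ q_C = 31/3 − (1/3)q_B.
Similarly q_B = 67/6 − (1/3)q_C.
Plugging q_B into C's best response: q_C = 31/3 − (1/3)(67/6 − (1/3)q_C) ⇒ (8/9)q_C = 119/18, so q_C = 7.4375.
Then q_B = 67/6 − (1/3)·7.4375 = 8.6875.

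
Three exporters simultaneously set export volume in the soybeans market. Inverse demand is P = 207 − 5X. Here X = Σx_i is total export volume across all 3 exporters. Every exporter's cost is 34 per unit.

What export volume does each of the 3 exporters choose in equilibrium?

8.65

A representative exporter's profit is π_i = x_i(207 − 5X) − 34x_i, with X = x_i + Σ_{j≠i} x_j.
First-order condition: 173 − 10x_i − 5Σ_{j≠i} x_j = 0.
With identical exporters, set every x_j = x: then 173 − 10x − 10x = 0, i.e. x = 173/20 = 8.65.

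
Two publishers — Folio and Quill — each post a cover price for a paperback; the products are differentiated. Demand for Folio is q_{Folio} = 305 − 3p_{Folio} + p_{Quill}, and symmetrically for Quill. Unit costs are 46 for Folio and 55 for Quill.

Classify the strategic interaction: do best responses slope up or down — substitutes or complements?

strategic complements

Folio's profit: π = (p_{Folio} − 46)(305 − 3p_{Folio} + p_{Quill}).
∂π/∂p_{Folio} = 443 − 6p_{Folio} + p_{Quill} = 0 ⇒ p_{Folio} = 443/6 + (1/6)p_{Quill}.
The best-response slope dp_{Folio}/dp_{Quill} = 1/6 > 0: the reaction function is upward-sloping, so the choices are strategic complements.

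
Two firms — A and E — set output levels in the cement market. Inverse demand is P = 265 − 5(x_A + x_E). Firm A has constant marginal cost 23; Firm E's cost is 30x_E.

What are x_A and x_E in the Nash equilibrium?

Firm A's profit: π = x_A(265 − 5(x_A + x_E)) − 23x_A.
∂π/∂x_A = 242 − 10x_A − 5x_E = 0, so x_A = 24.2 − 0.5x_E.
By the same steps for E: x_E = 23.5 − 0.5x_A.
Plugging x_E into A's best response: x_A = 24.2 − 0.5(23.5 − 0.5x_A) ⇒ 0.75x_A = 12.45, so x_A = 16.6.
Then x_E = 23.5 − 0.5·16.6 = 15.2.

16.6, 15.2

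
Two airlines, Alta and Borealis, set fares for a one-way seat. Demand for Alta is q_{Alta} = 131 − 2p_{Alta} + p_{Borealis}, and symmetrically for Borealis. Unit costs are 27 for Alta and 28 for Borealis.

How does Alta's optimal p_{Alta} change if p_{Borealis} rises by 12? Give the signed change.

3

Alta's profit: π = (p_{Alta} − 27)(131 − 2p_{Alta} + p_{Borealis}).
∂π/∂p_{Alta} = 185 − 4p_{Alta} + p_{Borealis} = 0 ⇒ p_{Alta} = 46.25 + 0.25p_{Borealis}.
The reaction-function slope is 0.25, so a 12-unit rise in p_{Borealis} moves p_{Alta} by 0.25 × 12 = 3. Alta's best response rises — the actions are strategic complements.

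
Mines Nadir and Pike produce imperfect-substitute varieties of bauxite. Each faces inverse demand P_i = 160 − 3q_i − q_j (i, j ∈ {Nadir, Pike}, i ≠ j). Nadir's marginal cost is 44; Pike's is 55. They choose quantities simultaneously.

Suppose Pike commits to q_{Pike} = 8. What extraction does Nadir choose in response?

Mine Nadir's profit: π = q_{Nadir}(160 − 3q_{Nadir} − q_{Pike}) − 44q_{Nadir}.
∂π/∂q_{Nadir} = 116 − 6q_{Nadir} − q_{Pike} = 0 ⇒ q_{Nadir} = 58/3 − (1/6)q_{Pike}.
At q_{Pike} = 8: q_{Nadir} = 58/3 − (1/6)·8 = 18.

18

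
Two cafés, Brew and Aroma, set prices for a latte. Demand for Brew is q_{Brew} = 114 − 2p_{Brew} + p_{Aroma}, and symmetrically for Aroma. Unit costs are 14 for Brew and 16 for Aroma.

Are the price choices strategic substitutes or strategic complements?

strategic complements

Brew's profit: π = (p_{Brew} − 14)(114 − 2p_{Brew} + p_{Aroma}).
∂π/∂p_{Brew} = 142 − 4p_{Brew} + p_{Aroma} = 0 ⇒ p_{Brew} = 35.5 + 0.25p_{Aroma}.
The best-response slope dp_{Brew}/dp_{Aroma} = 0.25 > 0: the reaction function is upward-sloping, so the choices are strategic complements.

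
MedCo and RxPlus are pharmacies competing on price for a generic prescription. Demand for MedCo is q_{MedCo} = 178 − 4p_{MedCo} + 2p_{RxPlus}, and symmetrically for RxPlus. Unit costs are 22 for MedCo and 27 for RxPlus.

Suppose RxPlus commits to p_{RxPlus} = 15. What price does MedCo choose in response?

MedCo's profit: π = (p_{MedCo} − 22)(178 − 4p_{MedCo} + 2p_{RxPlus}).
∂π/∂p_{MedCo} = 266 − 8p_{MedCo} + 2p_{RxPlus} = 0 ⇒ p_{MedCo} = 33.25 + 0.25p_{RxPlus}.
At p_{RxPlus} = 15: p_{MedCo} = 33.25 + 0.25·15 = 37.

37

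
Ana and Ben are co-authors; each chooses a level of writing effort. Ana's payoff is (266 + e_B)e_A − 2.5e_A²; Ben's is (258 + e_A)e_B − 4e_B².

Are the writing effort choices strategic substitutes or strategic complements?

strategic complements

Expanding Ana's payoff: 266e_A + e_Be_A − 2.5e_A².
∂π/∂e_A = 266 + e_B − 5e_A = 0, so e_A = 53.2 + 0.2e_B.
The best-response slope de_A/de_B = 0.2 > 0: the reaction function is upward-sloping, so the choices are strategic complements.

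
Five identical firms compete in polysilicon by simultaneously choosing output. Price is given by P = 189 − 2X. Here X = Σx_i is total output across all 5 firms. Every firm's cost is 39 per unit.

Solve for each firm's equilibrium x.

A representative firm's profit is π_i = x_i(189 − 2X) − 39x_i, with X = x_i + Σ_{j≠i} x_j.
First-order condition: 150 − 4x_i − 2Σ_{j≠i} x_j = 0.
Imposing symmetry (x_j = x for all j) turns Σ_{j≠i} x_j into 4x, so 150 = 12x and x = 12.5.

12.5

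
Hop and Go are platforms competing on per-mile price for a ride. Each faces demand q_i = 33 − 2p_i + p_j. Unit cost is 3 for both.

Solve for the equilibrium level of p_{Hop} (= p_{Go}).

13

Hop's profit: π = (p_{Hop} − 3)(33 − 2p_{Hop} + p_{Go}).
∂π/∂p_{Hop} = 39 − 4p_{Hop} + p_{Go} = 0 ⇒ p_{Hop} = 9.75 + 0.25p_{Go}.
Setting p_{Hop} = p_{Go} in the reaction function: p_{Hop} = 9.75 + 0.25p_{Hop}, so p_{Hop} = 9.75 / 0.75 = 13.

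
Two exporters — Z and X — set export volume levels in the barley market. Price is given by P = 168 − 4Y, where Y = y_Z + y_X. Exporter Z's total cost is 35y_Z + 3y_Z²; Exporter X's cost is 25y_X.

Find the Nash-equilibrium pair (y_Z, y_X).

5.125, 15.3125

Exporter Z's profit: π = y_Z(168 − 4(y_Z + y_X)) − 35y_Z − 3y_Z².
∂π/∂y_Z = 133 − 14y_Z − 4y_X = 0, so y_Z = 9.5 − (2/7)y_X.
For X: ∂π/∂y_X = 143 − 8y_X − 4y_Z = 0 ⇒ y_X = 17.875 − 0.5y_Z.
Substituting the second reaction function into the first: y_Z = 9.5 − (2/7)(17.875 − 0.5y_Z), which gives (6/7)y_Z = 123/28 ⇒ y_Z = 5.125.
Then y_X = 17.875 − 0.5·5.125 = 15.3125.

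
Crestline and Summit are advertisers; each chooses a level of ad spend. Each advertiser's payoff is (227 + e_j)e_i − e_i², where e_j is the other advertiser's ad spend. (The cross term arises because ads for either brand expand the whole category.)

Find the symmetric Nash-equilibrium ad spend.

Crestline's payoff is (227 + e_S)e_C − e_C².
∂π/∂e_C = 227 + e_S − 2e_C = 0, so e_C = 113.5 + 0.5e_S.
By symmetry e_S = e_C; substituting into the reaction function, 0.5e_C = 113.5 and e_C = 227.

227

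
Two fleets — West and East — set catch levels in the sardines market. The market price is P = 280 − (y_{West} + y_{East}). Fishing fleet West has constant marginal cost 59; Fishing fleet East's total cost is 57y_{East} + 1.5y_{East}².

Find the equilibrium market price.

Fishing fleet West's profit: π = y_{West}(280 − (y_{West} + y_{East})) − 59y_{West}.
∂π/∂y_{West} = 221 − 2y_{West} − y_{East} = 0, so y_{West} = 110.5 − 0.5y_{East}.
For East: ∂π/∂y_{East} = 223 − 5y_{East} − y_{West} = 0 ⇒ y_{East} = 44.6 − 0.2y_{West}.
Plugging y_{East} into West's best response: y_{West} = 110.5 − 0.5(44.6 − 0.2y_{West}) ⇒ 0.9y_{West} = 88.2, so y_{West} = 98.
Then y_{East} = 44.6 − 0.2·98 = 25.
Equilibrium price: P = 280 − 123 = 157.

157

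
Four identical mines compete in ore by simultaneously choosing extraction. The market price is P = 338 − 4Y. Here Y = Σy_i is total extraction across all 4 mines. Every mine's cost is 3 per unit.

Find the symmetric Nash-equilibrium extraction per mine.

A representative mine's profit is π_i = y_i(338 − 4Y) − 3y_i, with Y = y_i + Σ_{j≠i} y_j.
First-order condition: 335 − 8y_i − 4Σ_{j≠i} y_j = 0.
Imposing symmetry (y_j = y for all j) turns Σ_{j≠i} y_j into 3y, so 335 = 20y and y = 16.75.

16.75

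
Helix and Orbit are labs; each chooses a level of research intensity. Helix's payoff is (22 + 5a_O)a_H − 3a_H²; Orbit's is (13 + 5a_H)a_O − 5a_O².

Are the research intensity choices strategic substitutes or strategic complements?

Expanding Helix's payoff: 22a_H + 5a_Oa_H − 3a_H².
∂π/∂a_H = 22 + 5a_O − 6a_H = 0, so a_H = 11/3 + (5/6)a_O.
The best-response slope da_H/da_O = 5/6 > 0: the reaction function is upward-sloping, so the choices are strategic complements.

strategic complements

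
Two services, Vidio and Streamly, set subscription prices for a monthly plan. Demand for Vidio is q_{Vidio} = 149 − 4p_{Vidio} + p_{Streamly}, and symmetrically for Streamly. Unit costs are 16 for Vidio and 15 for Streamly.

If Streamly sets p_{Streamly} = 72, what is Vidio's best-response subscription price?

35.625

Vidio's profit: π = (p_{Vidio} − 16)(149 − 4p_{Vidio} + p_{Streamly}).
∂π/∂p_{Vidio} = 213 − 8p_{Vidio} + p_{Streamly} = 0 ⇒ p_{Vidio} = 26.625 + 0.125p_{Streamly}.
At p_{Streamly} = 72: p_{Vidio} = 26.625 + 0.125·72 = 35.625.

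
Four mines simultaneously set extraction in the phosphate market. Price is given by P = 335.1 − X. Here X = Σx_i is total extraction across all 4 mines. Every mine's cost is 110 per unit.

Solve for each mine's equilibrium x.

A representative mine's profit is π_i = x_i(335.1 − X) − 110x_i, with X = x_i + Σ_{j≠i} x_j.
First-order condition: 225.1 − 2x_i − Σ_{j≠i} x_j = 0.
With identical mines, set every x_j = x: then 225.1 − 2x − 3x = 0, i.e. x = 225.1/5 = 45.02.

45.02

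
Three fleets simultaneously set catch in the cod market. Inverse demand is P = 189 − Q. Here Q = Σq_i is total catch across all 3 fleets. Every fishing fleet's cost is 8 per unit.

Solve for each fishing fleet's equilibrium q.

A representative fishing fleet's profit is π_i = q_i(189 − Q) − 8q_i, with Q = q_i + Σ_{j≠i} q_j.
First-order condition: 181 − 2q_i − Σ_{j≠i} q_j = 0.
Imposing symmetry (q_j = q for all j) turns Σ_{j≠i} q_j into 2q, so 181 = 4q and q = 45.25.

45.25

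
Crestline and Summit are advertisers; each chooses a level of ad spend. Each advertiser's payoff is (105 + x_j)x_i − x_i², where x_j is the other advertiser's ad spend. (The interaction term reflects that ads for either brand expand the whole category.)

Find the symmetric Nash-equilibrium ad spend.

105

Crestline's payoff is (105 + x_S)x_C − x_C².
∂π/∂x_C = 105 + x_S − 2x_C = 0, so x_C = 52.5 + 0.5x_S.
Setting x_C = x_S in the reaction function: x_C = 52.5 + 0.5x_C, so x_C = 52.5 / 0.5 = 105.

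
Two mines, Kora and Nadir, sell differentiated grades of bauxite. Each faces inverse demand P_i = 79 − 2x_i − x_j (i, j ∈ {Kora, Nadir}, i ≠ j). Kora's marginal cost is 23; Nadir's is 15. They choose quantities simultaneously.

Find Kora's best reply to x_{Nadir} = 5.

Mine Kora's profit: π = x_{Kora}(79 − 2x_{Kora} − x_{Nadir}) − 23x_{Kora}.
∂π/∂x_{Kora} = 56 − 4x_{Kora} − x_{Nadir} = 0 ⇒ x_{Kora} = 14 − 0.25x_{Nadir}.
At x_{Nadir} = 5: x_{Kora} = 14 − 0.25·5 = 12.75.

12.75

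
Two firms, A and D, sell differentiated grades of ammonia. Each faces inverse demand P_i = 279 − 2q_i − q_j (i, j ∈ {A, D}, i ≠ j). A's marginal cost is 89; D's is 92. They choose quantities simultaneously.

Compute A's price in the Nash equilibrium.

165.4

Firm A's profit: π = q_A(279 − 2q_A − q_D) − 89q_A.
∂π/∂q_A = 190 − 4q_A − q_D = 0 ⇒ q_A = 47.5 − 0.25q_D.
Similarly q_D = 46.75 − 0.25q_A.
Plugging q_D into A's best response: q_A = 47.5 − 0.25(46.75 − 0.25q_A) ⇒ 0.9375q_A = 35.8125, so q_A = 38.2.
Then q_D = 46.75 − 0.25·38.2 = 37.2.
P_A = 279 − 2·38.2 − 37.2 = 165.4.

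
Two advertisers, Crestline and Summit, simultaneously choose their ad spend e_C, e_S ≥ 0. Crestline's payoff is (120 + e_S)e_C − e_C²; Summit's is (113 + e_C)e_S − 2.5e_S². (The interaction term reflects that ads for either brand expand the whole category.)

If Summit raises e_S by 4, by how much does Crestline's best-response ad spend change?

Expanding Crestline's payoff: 120e_C + e_Se_C − e_C².
∂π/∂e_C = 120 + e_S − 2e_C = 0, so e_C = 60 + 0.5e_S.
The reaction-function slope is 0.5, so a 4-unit rise in e_S moves e_C by 0.5 × 4 = 2. Crestline's best response rises — the actions are strategic complements.

2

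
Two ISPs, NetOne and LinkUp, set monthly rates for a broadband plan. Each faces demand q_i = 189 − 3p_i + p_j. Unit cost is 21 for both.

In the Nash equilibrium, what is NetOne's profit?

2593.08

NetOne's profit: π = (p_{NetOne} − 21)(189 − 3p_{NetOne} + p_{LinkUp}).
∂π/∂p_{NetOne} = 252 − 6p_{NetOne} + p_{LinkUp} = 0 ⇒ p_{NetOne} = 42 + (1/6)p_{LinkUp}.
By symmetry p_{LinkUp} = p_{NetOne}; substituting into the reaction function, (5/6)p_{NetOne} = 42 and p_{NetOne} = 50.4.
q_{NetOne} = 189 − 3·50.4 + 50.4 = 88.2.
Profit = (50.4 − 21)·88.2 = 2593.08.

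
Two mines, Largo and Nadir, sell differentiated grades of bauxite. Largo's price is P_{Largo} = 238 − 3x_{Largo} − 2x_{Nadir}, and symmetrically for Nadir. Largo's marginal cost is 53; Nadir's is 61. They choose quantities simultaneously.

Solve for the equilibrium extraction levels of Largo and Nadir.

23.625, 21.625

Mine Largo's profit: π = x_{Largo}(238 − 3x_{Largo} − 2x_{Nadir}) − 53x_{Largo}.
∂π/∂x_{Largo} = 185 − 6x_{Largo} − 2x_{Nadir} = 0 ⇒ x_{Largo} = 185/6 − (1/3)x_{Nadir}.
Similarly x_{Nadir} = 29.5 − (1/3)x_{Largo}.
Solving the two reaction functions simultaneously: (1 − (−1/3)(−1/3))x_{Largo} = 185/6 − (1/3)·29.5, so (8/9)x_{Largo} = 21 and x_{Largo} = 23.625.
Then x_{Nadir} = 29.5 − (1/3)·23.625 = 21.625.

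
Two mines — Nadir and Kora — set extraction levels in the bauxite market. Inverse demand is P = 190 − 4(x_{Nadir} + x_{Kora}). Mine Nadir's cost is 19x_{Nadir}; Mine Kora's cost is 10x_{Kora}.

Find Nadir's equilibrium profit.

Mine Nadir's profit: π = x_{Nadir}(190 − 4(x_{Nadir} + x_{Kora})) − 19x_{Nadir}.
∂π/∂x_{Nadir} = 171 − 8x_{Nadir} − 4x_{Kora} = 0, so x_{Nadir} = 21.375 − 0.5x_{Kora}.
By the same steps for Kora: x_{Kora} = 22.5 − 0.5x_{Nadir}.
Substituting the second reaction function into the first: x_{Nadir} = 21.375 − 0.5(22.5 − 0.5x_{Nadir}), which gives 0.75x_{Nadir} = 10.125 ⇒ x_{Nadir} = 13.5.
Then x_{Kora} = 22.5 − 0.5·13.5 = 15.75.
Price P = 190 − 4·29.25 = 73.
Nadir's profit: (73 − 19)·13.5 = 729.

729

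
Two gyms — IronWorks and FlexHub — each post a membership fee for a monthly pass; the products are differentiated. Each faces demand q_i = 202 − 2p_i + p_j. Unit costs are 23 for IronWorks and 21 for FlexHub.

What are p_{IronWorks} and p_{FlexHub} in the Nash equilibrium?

IronWorks's profit: π = (p_{IronWorks} − 23)(202 − 2p_{IronWorks} + p_{FlexHub}).
∂π/∂p_{IronWorks} = 248 − 4p_{IronWorks} + p_{FlexHub} = 0 ⇒ p_{IronWorks} = 62 + 0.25p_{FlexHub}.
Similarly p_{FlexHub} = 61 + 0.25p_{IronWorks}.
Solving the two reaction functions simultaneously: (1 − (0.25)(0.25))p_{IronWorks} = 62 + 0.25·61, so 0.9375p_{IronWorks} = 77.25 and p_{IronWorks} = 82.4.
Then p_{FlexHub} = 61 + 0.25·82.4 = 81.6.

82.4, 81.6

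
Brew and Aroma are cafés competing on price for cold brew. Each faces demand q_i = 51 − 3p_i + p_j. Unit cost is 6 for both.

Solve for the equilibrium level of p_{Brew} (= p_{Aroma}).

Brew's profit: π = (p_{Brew} − 6)(51 − 3p_{Brew} + p_{Aroma}).
∂π/∂p_{Brew} = 69 − 6p_{Brew} + p_{Aroma} = 0 ⇒ p_{Brew} = 11.5 + (1/6)p_{Aroma}.
By symmetry p_{Aroma} = p_{Brew}; substituting into the reaction function, (5/6)p_{Brew} = 11.5 and p_{Brew} = 13.8.

13.8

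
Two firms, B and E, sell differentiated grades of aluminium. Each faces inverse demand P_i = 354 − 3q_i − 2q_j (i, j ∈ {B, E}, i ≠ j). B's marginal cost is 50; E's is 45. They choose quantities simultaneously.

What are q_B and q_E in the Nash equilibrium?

37.6875, 38.9375

Firm B's profit: π = q_B(354 − 3q_B − 2q_E) − 50q_B.
∂π/∂q_B = 304 − 6q_B − 2q_E = 0 ⇒ q_B = 152/3 − (1/3)q_E.
Similarly q_E = 51.5 − (1/3)q_B.
Plugging q_E into B's best response: q_B = 152/3 − (1/3)(51.5 − (1/3)q_B) ⇒ (8/9)q_B = 33.5, so q_B = 37.6875.
Then q_E = 51.5 − (1/3)·37.6875 = 38.9375.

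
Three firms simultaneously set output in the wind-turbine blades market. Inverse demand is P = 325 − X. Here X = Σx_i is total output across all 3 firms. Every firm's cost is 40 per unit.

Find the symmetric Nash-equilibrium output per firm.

A representative firm's profit is π_i = x_i(325 − X) − 40x_i, with X = x_i + Σ_{j≠i} x_j.
First-order condition: 285 − 2x_i − Σ_{j≠i} x_j = 0.
Imposing symmetry (x_j = x for all j) turns Σ_{j≠i} x_j into 2x, so 285 = 4x and x = 71.25.

71.25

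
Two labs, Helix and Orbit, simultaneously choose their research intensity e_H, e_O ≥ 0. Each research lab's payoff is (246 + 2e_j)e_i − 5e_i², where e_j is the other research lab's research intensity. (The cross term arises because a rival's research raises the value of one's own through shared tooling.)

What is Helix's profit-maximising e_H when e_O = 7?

26

Helix's payoff is (246 + 2e_O)e_H − 5e_H².
∂π/∂e_H = 246 + 2e_O − 10e_H = 0, so e_H = 24.6 + 0.2e_O.
At e_O = 7: e_H = 24.6 + 0.2·7 = 26.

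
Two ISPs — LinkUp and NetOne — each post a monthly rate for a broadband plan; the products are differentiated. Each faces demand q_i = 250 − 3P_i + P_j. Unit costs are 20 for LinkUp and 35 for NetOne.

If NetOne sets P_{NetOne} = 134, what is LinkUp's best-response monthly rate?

LinkUp's profit: π = (P_{LinkUp} − 20)(250 − 3P_{LinkUp} + P_{NetOne}).
∂π/∂P_{LinkUp} = 310 − 6P_{LinkUp} + P_{NetOne} = 0 ⇒ P_{LinkUp} = 155/3 + (1/6)P_{NetOne}.
At P_{NetOne} = 134: P_{LinkUp} = 155/3 + (1/6)·134 = 74.

74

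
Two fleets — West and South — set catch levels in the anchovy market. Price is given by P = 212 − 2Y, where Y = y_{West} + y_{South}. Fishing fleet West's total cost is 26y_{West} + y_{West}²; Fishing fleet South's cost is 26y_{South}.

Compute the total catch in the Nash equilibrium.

Fishing fleet West's profit: π = y_{West}(212 − 2(y_{West} + y_{South})) − 26y_{West} − y_{West}².
∂π/∂y_{West} = 186 − 6y_{West} − 2y_{South} = 0, so y_{West} = 31 − (1/3)y_{South}.
For South: ∂π/∂y_{South} = 186 − 4y_{South} − 2y_{West} = 0 ⇒ y_{South} = 46.5 − 0.5y_{West}.
Solving the two reaction functions simultaneously: (1 − (−1/3)(−0.5))y_{West} = 31 − (1/3)·46.5, so (5/6)y_{West} = 15.5 and y_{West} = 18.6.
Then y_{South} = 46.5 − 0.5·18.6 = 37.2.
Total catch: 18.6 + 37.2 = 55.8.

55.8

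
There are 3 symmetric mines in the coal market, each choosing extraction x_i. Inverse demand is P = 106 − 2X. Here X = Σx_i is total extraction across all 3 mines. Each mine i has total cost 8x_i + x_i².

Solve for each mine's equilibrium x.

9.8

A representative mine's profit is π_i = x_i(106 − 2X) − 8x_i − x_i², with X = x_i + Σ_{j≠i} x_j.
First-order condition: 98 − 6x_i − 2Σ_{j≠i} x_j = 0.
Imposing symmetry (x_j = x for all j) turns Σ_{j≠i} x_j into 2x, so 98 = 10x and x = 9.8.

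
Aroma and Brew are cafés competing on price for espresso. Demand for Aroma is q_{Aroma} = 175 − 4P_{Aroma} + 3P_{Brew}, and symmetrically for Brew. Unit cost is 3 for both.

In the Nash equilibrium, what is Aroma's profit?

Aroma's profit: π = (P_{Aroma} − 3)(175 − 4P_{Aroma} + 3P_{Brew}).
∂π/∂P_{Aroma} = 187 − 8P_{Aroma} + 3P_{Brew} = 0 ⇒ P_{Aroma} = 23.375 + 0.375P_{Brew}.
Setting P_{Aroma} = P_{Brew} in the reaction function: P_{Aroma} = 23.375 + 0.375P_{Aroma}, so P_{Aroma} = 23.375 / 0.625 = 37.4.
q_{Aroma} = 175 − 4·37.4 + 3·37.4 = 137.6.
Profit = (37.4 − 3)·137.6 = 4733.44.

4733.44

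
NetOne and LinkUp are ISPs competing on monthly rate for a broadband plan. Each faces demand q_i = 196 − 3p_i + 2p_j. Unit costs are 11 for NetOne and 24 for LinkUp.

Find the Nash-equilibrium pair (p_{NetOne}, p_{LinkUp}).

59.6875, 64.5625

NetOne's profit: π = (p_{NetOne} − 11)(196 − 3p_{NetOne} + 2p_{LinkUp}).
∂π/∂p_{NetOne} = 229 − 6p_{NetOne} + 2p_{LinkUp} = 0 ⇒ p_{NetOne} = 229/6 + (1/3)p_{LinkUp}.
Similarly p_{LinkUp} = 134/3 + (1/3)p_{NetOne}.
Solving the two reaction functions simultaneously: (1 − (1/3)(1/3))p_{NetOne} = 229/6 + (1/3)·(134/3), so (8/9)p_{NetOne} = 955/18 and p_{NetOne} = 59.6875.
Then p_{LinkUp} = 134/3 + (1/3)·59.6875 = 64.5625.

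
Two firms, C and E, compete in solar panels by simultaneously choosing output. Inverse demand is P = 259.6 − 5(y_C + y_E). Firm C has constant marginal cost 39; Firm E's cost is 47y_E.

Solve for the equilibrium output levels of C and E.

Firm C's profit: π = y_C(259.6 − 5(y_C + y_E)) − 39y_C.
∂π/∂y_C = 220.6 − 10y_C − 5y_E = 0, so y_C = 22.06 − 0.5y_E.
By the same steps for E: y_E = 21.26 − 0.5y_C.
Substituting the second reaction function into the first: y_C = 22.06 − 0.5(21.26 − 0.5y_C), which gives 0.75y_C = 11.43 ⇒ y_C = 15.24.
Then y_E = 21.26 − 0.5·15.24 = 13.64.

15.24, 13.64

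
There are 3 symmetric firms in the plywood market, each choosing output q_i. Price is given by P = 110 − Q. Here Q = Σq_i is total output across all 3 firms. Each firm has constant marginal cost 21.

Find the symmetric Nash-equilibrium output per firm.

22.25

A representative firm's profit is π_i = q_i(110 − Q) − 21q_i, with Q = q_i + Σ_{j≠i} q_j.
First-order condition: 89 − 2q_i − Σ_{j≠i} q_j = 0.
With identical firms, set every q_j = q: then 89 − 2q − 2q = 0, i.e. q = 89/4 = 22.25.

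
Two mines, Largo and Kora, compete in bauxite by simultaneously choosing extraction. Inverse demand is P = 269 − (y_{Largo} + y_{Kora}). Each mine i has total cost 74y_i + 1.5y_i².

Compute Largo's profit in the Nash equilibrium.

Mine Largo's profit: π = y_{Largo}(269 − (y_{Largo} + y_{Kora})) − 74y_{Largo} − 1.5y_{Largo}².
∂π/∂y_{Largo} = 195 − 5y_{Largo} − y_{Kora} = 0, so y_{Largo} = 39 − 0.2y_{Kora}.
Setting y_{Largo} = y_{Kora} in the reaction function: y_{Largo} = 39 − 0.2y_{Largo}, so y_{Largo} = 39 / 1.2 = 32.5.
Price P = 269 − 65 = 204.
Largo's profit: (204 − 74)·32.5 − 1.5(32.5)² = 2640.625.

2640.625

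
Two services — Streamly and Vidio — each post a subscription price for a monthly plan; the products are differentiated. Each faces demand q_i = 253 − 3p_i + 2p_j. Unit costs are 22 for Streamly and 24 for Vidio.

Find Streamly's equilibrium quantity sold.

Streamly's profit: π = (p_{Streamly} − 22)(253 − 3p_{Streamly} + 2p_{Vidio}).
∂π/∂p_{Streamly} = 319 − 6p_{Streamly} + 2p_{Vidio} = 0 ⇒ p_{Streamly} = 319/6 + (1/3)p_{Vidio}.
Similarly p_{Vidio} = 325/6 + (1/3)p_{Streamly}.
Substituting the second reaction function into the first: p_{Streamly} = 319/6 + (1/3)(325/6 + (1/3)p_{Streamly}), which gives (8/9)p_{Streamly} = 641/9 ⇒ p_{Streamly} = 80.125.
Then p_{Vidio} = 325/6 + (1/3)·80.125 = 80.875.
q_{Streamly} = 253 − 3·80.125 + 2·80.875 = 174.375.

174.375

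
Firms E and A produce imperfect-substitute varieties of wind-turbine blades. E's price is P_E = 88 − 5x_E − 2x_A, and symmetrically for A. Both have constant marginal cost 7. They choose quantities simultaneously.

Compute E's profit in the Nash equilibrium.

227.8125

Firm E's profit: π = x_E(88 − 5x_E − 2x_A) − 7x_E.
∂π/∂x_E = 81 − 10x_E − 2x_A = 0 ⇒ x_E = 8.1 − 0.2x_A.
The game is symmetric, so in equilibrium x_A = x_E: the reaction function gives 1.2x_E = 8.1, hence x_E = 6.75.
P_E = 88 − 5·6.75 − 2·6.75 = 40.75.
Profit = (40.75 − 7)·6.75 = 227.8125.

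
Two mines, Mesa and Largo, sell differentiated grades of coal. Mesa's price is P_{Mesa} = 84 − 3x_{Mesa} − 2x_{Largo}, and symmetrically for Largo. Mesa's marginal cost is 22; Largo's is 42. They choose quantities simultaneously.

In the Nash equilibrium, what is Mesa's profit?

243

Mine Mesa's profit: π = x_{Mesa}(84 − 3x_{Mesa} − 2x_{Largo}) − 22x_{Mesa}.
∂π/∂x_{Mesa} = 62 − 6x_{Mesa} − 2x_{Largo} = 0 ⇒ x_{Mesa} = 31/3 − (1/3)x_{Largo}.
Similarly x_{Largo} = 7 − (1/3)x_{Mesa}.
Solving the two reaction functions simultaneously: (1 − (−1/3)(−1/3))x_{Mesa} = 31/3 − (1/3)·7, so (8/9)x_{Mesa} = 8 and x_{Mesa} = 9.
Then x_{Largo} = 7 − (1/3)·9 = 4.
P_{Mesa} = 84 − 3·9 − 2·4 = 49.
Profit = (49 − 22)·9 = 243.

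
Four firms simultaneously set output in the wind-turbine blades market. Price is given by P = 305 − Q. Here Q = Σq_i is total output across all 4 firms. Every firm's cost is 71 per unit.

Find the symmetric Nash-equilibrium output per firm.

46.8

A representative firm's profit is π_i = q_i(305 − Q) − 71q_i, with Q = q_i + Σ_{j≠i} q_j.
First-order condition: 234 − 2q_i − Σ_{j≠i} q_j = 0.
Imposing symmetry (q_j = q for all j) turns Σ_{j≠i} q_j into 3q, so 234 = 5q and q = 46.8.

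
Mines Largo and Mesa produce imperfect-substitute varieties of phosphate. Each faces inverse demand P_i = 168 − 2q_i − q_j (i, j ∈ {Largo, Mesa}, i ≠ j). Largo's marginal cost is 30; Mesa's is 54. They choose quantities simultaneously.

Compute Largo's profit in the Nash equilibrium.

Mine Largo's profit: π = q_{Largo}(168 − 2q_{Largo} − q_{Mesa}) − 30q_{Largo}.
∂π/∂q_{Largo} = 138 − 4q_{Largo} − q_{Mesa} = 0 ⇒ q_{Largo} = 34.5 − 0.25q_{Mesa}.
Similarly q_{Mesa} = 28.5 − 0.25q_{Largo}.
Plugging q_{Mesa} into Largo's best response: q_{Largo} = 34.5 − 0.25(28.5 − 0.25q_{Largo}) ⇒ 0.9375q_{Largo} = 27.375, so q_{Largo} = 29.2.
Then q_{Mesa} = 28.5 − 0.25·29.2 = 21.2.
P_{Largo} = 168 − 2·29.2 − 21.2 = 88.4.
Profit = (88.4 − 30)·29.2 = 1705.28.

1705.28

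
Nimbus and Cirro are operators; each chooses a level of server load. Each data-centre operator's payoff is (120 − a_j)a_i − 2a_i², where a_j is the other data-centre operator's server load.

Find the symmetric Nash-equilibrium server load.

Nimbus's payoff is (120 − a_C)a_N − 2a_N².
∂π/∂a_N = 120 − a_C − 4a_N = 0, so a_N = 30 − 0.25a_C.
Setting a_N = a_C in the reaction function: a_N = 30 − 0.25a_N, so a_N = 30 / 1.25 = 24.

24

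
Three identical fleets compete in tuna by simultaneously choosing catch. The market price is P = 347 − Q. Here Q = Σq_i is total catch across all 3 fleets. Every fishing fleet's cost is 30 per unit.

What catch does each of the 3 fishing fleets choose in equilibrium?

A representative fishing fleet's profit is π_i = q_i(347 − Q) − 30q_i, with Q = q_i + Σ_{j≠i} q_j.
First-order condition: 317 − 2q_i − Σ_{j≠i} q_j = 0.
In a symmetric equilibrium every fishing fleet chooses the same q, so Σ_{j≠i} q_j = 2q. The condition becomes 317 − 4q = 0, giving q = 317/4 = 79.25.

79.25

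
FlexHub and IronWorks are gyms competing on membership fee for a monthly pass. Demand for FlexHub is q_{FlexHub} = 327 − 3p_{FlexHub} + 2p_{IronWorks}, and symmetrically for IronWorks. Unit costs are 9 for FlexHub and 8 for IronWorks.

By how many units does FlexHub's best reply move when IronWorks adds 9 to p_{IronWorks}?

FlexHub's profit: π = (p_{FlexHub} − 9)(327 − 3p_{FlexHub} + 2p_{IronWorks}).
∂π/∂p_{FlexHub} = 354 − 6p_{FlexHub} + 2p_{IronWorks} = 0 ⇒ p_{FlexHub} = 59 + (1/3)p_{IronWorks}.
The reaction-function slope is 1/3, so a 9-unit rise in p_{IronWorks} moves p_{FlexHub} by 1/3 × 9 = 3. FlexHub's best response rises — the actions are strategic complements.

3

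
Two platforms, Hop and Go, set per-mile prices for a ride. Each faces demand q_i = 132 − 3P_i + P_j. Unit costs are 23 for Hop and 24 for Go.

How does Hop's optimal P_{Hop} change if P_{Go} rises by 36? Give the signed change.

Hop's profit: π = (P_{Hop} − 23)(132 − 3P_{Hop} + P_{Go}).
∂π/∂P_{Hop} = 201 − 6P_{Hop} + P_{Go} = 0 ⇒ P_{Hop} = 33.5 + (1/6)P_{Go}.
The reaction-function slope is 1/6, so a 36-unit rise in P_{Go} moves P_{Hop} by 1/6 × 36 = 6. Hop's best response rises — the actions are strategic complements.

6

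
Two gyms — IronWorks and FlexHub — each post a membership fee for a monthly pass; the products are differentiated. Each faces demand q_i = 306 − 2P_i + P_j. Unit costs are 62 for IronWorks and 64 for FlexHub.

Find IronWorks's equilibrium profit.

IronWorks's profit: π = (P_{IronWorks} − 62)(306 − 2P_{IronWorks} + P_{FlexHub}).
∂π/∂P_{IronWorks} = 430 − 4P_{IronWorks} + P_{FlexHub} = 0 ⇒ P_{IronWorks} = 107.5 + 0.25P_{FlexHub}.
Similarly P_{FlexHub} = 108.5 + 0.25P_{IronWorks}.
Solving the two reaction functions simultaneously: (1 − (0.25)(0.25))P_{IronWorks} = 107.5 + 0.25·108.5, so 0.9375P_{IronWorks} = 134.625 and P_{IronWorks} = 143.6.
Then P_{FlexHub} = 108.5 + 0.25·143.6 = 144.4.
q_{IronWorks} = 306 − 2·143.6 + 144.4 = 163.2.
Profit = (143.6 − 62)·163.2 = 13317.12.

13317.12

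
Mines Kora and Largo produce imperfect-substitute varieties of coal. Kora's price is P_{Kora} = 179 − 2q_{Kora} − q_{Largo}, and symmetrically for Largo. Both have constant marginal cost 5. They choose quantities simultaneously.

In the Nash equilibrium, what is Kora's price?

74.6

Mine Kora's profit: π = q_{Kora}(179 − 2q_{Kora} − q_{Largo}) − 5q_{Kora}.
∂π/∂q_{Kora} = 174 − 4q_{Kora} − q_{Largo} = 0 ⇒ q_{Kora} = 43.5 − 0.25q_{Largo}.
The game is symmetric, so in equilibrium q_{Largo} = q_{Kora}: the reaction function gives 1.25q_{Kora} = 43.5, hence q_{Kora} = 34.8.
P_{Kora} = 179 − 2·34.8 − 34.8 = 74.6.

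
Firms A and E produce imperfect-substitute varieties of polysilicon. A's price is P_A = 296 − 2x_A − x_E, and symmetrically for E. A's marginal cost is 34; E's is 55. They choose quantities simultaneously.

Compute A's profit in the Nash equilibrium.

5788.88

Firm A's profit: π = x_A(296 − 2x_A − x_E) − 34x_A.
∂π/∂x_A = 262 − 4x_A − x_E = 0 ⇒ x_A = 65.5 − 0.25x_E.
Similarly x_E = 60.25 − 0.25x_A.
Plugging x_E into A's best response: x_A = 65.5 − 0.25(60.25 − 0.25x_A) ⇒ 0.9375x_A = 50.4375, so x_A = 53.8.
Then x_E = 60.25 − 0.25·53.8 = 46.8.
P_A = 296 − 2·53.8 − 46.8 = 141.6.
Profit = (141.6 − 34)·53.8 = 5788.88.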